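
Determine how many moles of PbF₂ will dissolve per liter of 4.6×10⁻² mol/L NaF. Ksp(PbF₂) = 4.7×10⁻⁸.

PbF₂(s) ⇌ Pb²⁺(aq) + 2 F⁻(aq)
F⁻ is already present at 4.6×10⁻² mol/L. If s mol/L of PbF₂ dissolves, [Pb²⁺] = s while [F⁻] ≈ 4.6×10⁻² mol/L.
Ksp = [Pb²⁺][F⁻]^2 = s(4.6×10⁻²)^2
s = 4.7×10⁻⁸ / (4.6×10⁻²)^2 = 2.2×10⁻⁵
s = 2.2×10⁻⁵ mol/L

2.2×10⁻⁵ M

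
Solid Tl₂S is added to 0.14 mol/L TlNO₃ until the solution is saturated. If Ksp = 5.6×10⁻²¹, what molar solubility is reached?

Tl₂S(s) ⇌ 2 Tl⁺(aq) + S²⁻(aq)
The solution already contains Tl⁺ at 0.14 mol/L. Let s be the molar solubility of Tl₂S.
[Tl⁺] ≈ 0.14 mol/L (common ion dominates); [S²⁻] = s.
Ksp = [Tl⁺]^2[S²⁻] = (0.14)^2s
s = 5.6×10⁻²¹ / (0.14)^2 = 2.9×10⁻¹⁹
s = 2.9×10⁻¹⁹ mol/L

2.9×10⁻¹⁹ M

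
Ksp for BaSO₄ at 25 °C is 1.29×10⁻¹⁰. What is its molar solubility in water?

BaSO₄(s) ⇌ Ba²⁺(aq) + SO₄²⁻(aq)
With molar solubility s: [Ba²⁺] = s, [SO₄²⁻] = s.
Ksp = [Ba²⁺][SO₄²⁻] = s · s = s^2
s^2 = 1.29×10⁻¹⁰
s = (1.29×10⁻¹⁰)^(1/2) = 1.14×10⁻⁵ mol/L

1.14×10⁻⁵ M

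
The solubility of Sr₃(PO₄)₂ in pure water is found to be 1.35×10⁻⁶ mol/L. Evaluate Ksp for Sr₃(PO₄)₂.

Ksp = 4.84×10⁻²⁸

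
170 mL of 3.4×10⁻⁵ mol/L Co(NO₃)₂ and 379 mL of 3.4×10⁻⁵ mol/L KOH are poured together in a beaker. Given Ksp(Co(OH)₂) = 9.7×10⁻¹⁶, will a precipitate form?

After mixing, V = 170 mL + 379 mL = 549 mL.
[Co²⁺] = (3.4×10⁻⁵)(170)/549 = 1.1×10⁻⁵ mol/L
[OH⁻] = (3.4×10⁻⁵)(379)/549 = 2.3×10⁻⁵ mol/L
Q = [Co²⁺][OH⁻]^2 = 5.8×10⁻¹⁵
Since Q (5.8×10⁻¹⁵) exceeds Ksp (9.7×10⁻¹⁶), Co(OH)₂ will precipitate.

Yes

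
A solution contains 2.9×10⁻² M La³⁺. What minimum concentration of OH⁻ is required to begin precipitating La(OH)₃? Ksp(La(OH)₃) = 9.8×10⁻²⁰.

Precipitation of each salt begins when its ion product equals Ksp.
La(OH)₃(s) ⇌ La³⁺(aq) + 3 OH⁻(aq)
Ksp = [La³⁺][OH⁻]^3 = [OH⁻]^3(2.9×10⁻²)
[OH⁻]^3 = 9.8×10⁻²⁰ / (2.9×10⁻²) = 3.4×10⁻¹⁸
[OH⁻] = 1.5×10⁻⁶ M

1.5×10⁻⁶ M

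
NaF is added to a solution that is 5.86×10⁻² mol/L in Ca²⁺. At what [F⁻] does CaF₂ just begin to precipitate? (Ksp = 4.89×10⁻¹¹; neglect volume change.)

2.89×10⁻⁵ M

Precipitation of each salt begins when its ion product equals Ksp.
CaF₂(s) ⇌ Ca²⁺(aq) + 2 F⁻(aq)
Ksp = [Ca²⁺][F⁻]^2 = [F⁻]^2(5.86×10⁻²)
[F⁻]^2 = 4.89×10⁻¹¹ / (5.86×10⁻²) = 8.34×10⁻¹⁰
[F⁻] = 2.89×10⁻⁵ mol/L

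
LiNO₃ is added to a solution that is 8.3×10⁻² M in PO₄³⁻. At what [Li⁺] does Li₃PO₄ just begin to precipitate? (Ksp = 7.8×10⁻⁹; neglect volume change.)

Precipitation begins when Q = Ksp.
Li₃PO₄(s) ⇌ 3 Li⁺(aq) + PO₄³⁻(aq)
Ksp = [Li⁺]^3[PO₄³⁻] = [Li⁺]^3(8.3×10⁻²)
[Li⁺]^3 = 7.8×10⁻⁹ / (8.3×10⁻²) = 9.4×10⁻⁸
[Li⁺] = 4.5×10⁻³ M

4.5×10⁻³ M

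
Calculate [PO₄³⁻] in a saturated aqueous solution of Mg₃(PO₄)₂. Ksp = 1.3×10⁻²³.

2.1×10⁻⁵ M

Mg₃(PO₄)₂(s) ⇌ 3 Mg²⁺(aq) + 2 PO₄³⁻(aq)
For each mole of Mg₃(PO₄)₂ that dissolves per liter, [Mg²⁺] = 3s and [PO₄³⁻] = 2s; let s denote this solubility.
Ksp = [Mg²⁺]^3[PO₄³⁻]^2 = (3s)^3 · (2s)^2 = 108s^5 = 1.3×10⁻²³
s = 1.0×10⁻⁵ M
[PO₄³⁻] = 2s = 2.1×10⁻⁵ M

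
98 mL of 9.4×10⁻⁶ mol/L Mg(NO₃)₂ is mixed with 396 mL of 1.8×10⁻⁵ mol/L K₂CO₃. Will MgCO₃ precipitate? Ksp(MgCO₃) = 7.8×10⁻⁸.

No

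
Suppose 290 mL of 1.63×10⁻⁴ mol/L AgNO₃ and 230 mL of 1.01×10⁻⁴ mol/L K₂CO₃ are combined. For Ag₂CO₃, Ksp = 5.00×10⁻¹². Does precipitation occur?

No

After mixing, V = 290 mL + 230 mL = 520 mL.
[Ag⁺] = (1.63×10⁻⁴)(290)/520 = 9.09×10⁻⁵ mol/L
[CO₃²⁻] = (1.01×10⁻⁴)(230)/520 = 4.47×10⁻⁵ mol/L
Q = [Ag⁺]^2[CO₃²⁻] = 3.69×10⁻¹³
Since Q (3.69×10⁻¹³) is less than Ksp (5.00×10⁻¹²), no Ag₂CO₃ precipitates.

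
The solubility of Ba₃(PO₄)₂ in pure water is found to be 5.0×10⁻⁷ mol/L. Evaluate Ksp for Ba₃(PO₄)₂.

Ksp = 3.4×10⁻³⁰

Ba₃(PO₄)₂(s) ⇌ 3 Ba²⁺(aq) + 2 PO₄³⁻(aq)
Let s be the molar solubility. Then [Ba²⁺] = 3s and [PO₄³⁻] = 2s.
Ksp = [Ba²⁺]^3[PO₄³⁻]^2 = (3s)^3 · (2s)^2 = 108s^5
Ksp = 108 × (5.0×10⁻⁷)^5 = 3.4×10⁻³⁰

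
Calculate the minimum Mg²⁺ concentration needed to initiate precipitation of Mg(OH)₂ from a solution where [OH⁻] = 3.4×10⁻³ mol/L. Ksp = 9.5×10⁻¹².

8.2×10⁻⁷ M

Precipitation of each salt begins when its ion product equals Ksp.
Mg(OH)₂(s) ⇌ Mg²⁺(aq) + 2 OH⁻(aq)
Ksp = [Mg²⁺][OH⁻]^2 = [Mg²⁺](3.4×10⁻³)^2
[Mg²⁺] = 9.5×10⁻¹² / (3.4×10⁻³)^2 = 8.2×10⁻⁷
[Mg²⁺] = 8.2×10⁻⁷ mol/L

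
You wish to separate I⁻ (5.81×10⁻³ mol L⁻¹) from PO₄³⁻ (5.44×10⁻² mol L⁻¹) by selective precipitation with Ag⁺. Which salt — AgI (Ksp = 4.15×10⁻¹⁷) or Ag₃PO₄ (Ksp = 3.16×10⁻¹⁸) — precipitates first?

The threshold for precipitation is Q = Ksp.
For AgI: [Ag⁺] = (Ksp/[I⁻]) = 7.14×10⁻¹⁵ mol L⁻¹
For Ag₃PO₄: [Ag⁺] = (Ksp/[PO₄³⁻])^(1/3) = 3.87×10⁻⁶ mol L⁻¹
Since AgI needs less Ag⁺ to reach saturation, it precipitates first.

AgI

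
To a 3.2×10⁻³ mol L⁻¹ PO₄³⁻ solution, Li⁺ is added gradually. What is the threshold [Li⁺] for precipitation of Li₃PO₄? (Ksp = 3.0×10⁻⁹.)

9.8×10⁻³ M

Precipitation of each salt begins when its ion product equals Ksp.
Li₃PO₄(s) ⇌ 3 Li⁺(aq) + PO₄³⁻(aq)
Ksp = [Li⁺]^3[PO₄³⁻] = [Li⁺]^3(3.2×10⁻³)
[Li⁺]^3 = 3.0×10⁻⁹ / (3.2×10⁻³) = 9.4×10⁻⁷
[Li⁺] = 9.8×10⁻³ mol L⁻¹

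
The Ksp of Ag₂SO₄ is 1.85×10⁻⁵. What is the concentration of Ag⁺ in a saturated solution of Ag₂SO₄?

3.33×10⁻² M

Ag₂SO₄(s) ⇌ 2 Ag⁺(aq) + SO₄²⁻(aq)
Call the molar solubility s, so that [Ag⁺] = 2s and [SO₄²⁻] = s.
Ksp = [Ag⁺]^2[SO₄²⁻] = (2s)^2 · s = 4s^3 = 1.85×10⁻⁵
s = 1.67×10⁻² mol L⁻¹
[Ag⁺] = 2s = 3.33×10⁻² mol L⁻¹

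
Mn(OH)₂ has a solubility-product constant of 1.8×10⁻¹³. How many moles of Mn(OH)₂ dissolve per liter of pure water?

Mn(OH)₂(s) ⇌ Mn²⁺(aq) + 2 OH⁻(aq)
For each mole of Mn(OH)₂ that dissolves per liter, [Mn²⁺] = s and [OH⁻] = 2s; let s denote this solubility.
Ksp = [Mn²⁺][OH⁻]^2 = s · (2s)^2 = 4s^3
4s^3 = 1.8×10⁻¹³  ⇒  s^3 = 4.5×10⁻¹⁴
s = 3.6×10⁻⁵ mol L⁻¹

3.6×10⁻⁵ M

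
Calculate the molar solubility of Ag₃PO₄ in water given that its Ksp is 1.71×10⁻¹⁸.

1.59×10⁻⁵ M

Ag₃PO₄(s) ⇌ 3 Ag⁺(aq) + PO₄³⁻(aq)
With molar solubility s: [Ag⁺] = 3s, [PO₄³⁻] = s.
Ksp = [Ag⁺]^3[PO₄³⁻] = (3s)^3 · s = 27s^4
27s^4 = 1.71×10⁻¹⁸  ⇒  s^4 = 6.33×10⁻²⁰
s = (6.33×10⁻²⁰)^(1/4) = 1.59×10⁻⁵ M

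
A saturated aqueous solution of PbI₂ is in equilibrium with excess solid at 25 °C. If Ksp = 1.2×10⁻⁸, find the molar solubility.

PbI₂(s) ⇌ Pb²⁺(aq) + 2 I⁻(aq)
For each mole of PbI₂ that dissolves per liter, [Pb²⁺] = s and [I⁻] = 2s; let s denote this solubility.
Ksp = [Pb²⁺][I⁻]^2 = s · (2s)^2 = 4s^3
4s^3 = 1.2×10⁻⁸  ⇒  s^3 = 3.0×10⁻⁹
s = 1.4×10⁻³ mol L⁻¹

1.4×10⁻³ M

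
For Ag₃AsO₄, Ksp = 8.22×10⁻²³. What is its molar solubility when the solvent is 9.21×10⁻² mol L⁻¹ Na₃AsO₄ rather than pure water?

3.21×10⁻⁸ M

Ag₃AsO₄(s) ⇌ 3 Ag⁺(aq) + AsO₄³⁻(aq)
Let s be the solubility of Ag₃AsO₄ here. The common ion gives [AsO₄³⁻] ≈ 9.21×10⁻² mol L⁻¹, and [Ag⁺] = 3s.
Ksp = [Ag⁺]^3[AsO₄³⁻] = (3s)^3(9.21×10⁻²)
(3s)^3 = 8.22×10⁻²³ / (9.21×10⁻²) = 8.93×10⁻²²
s = 3.21×10⁻⁸ mol L⁻¹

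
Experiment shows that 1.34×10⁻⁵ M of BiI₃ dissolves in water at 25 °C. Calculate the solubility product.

BiI₃(s) ⇌ Bi³⁺(aq) + 3 I⁻(aq)
With molar solubility s: [Bi³⁺] = s, [I⁻] = 3s.
Ksp = [Bi³⁺][I⁻]^3 = s · (3s)^3 = 27s^4
Ksp = 27 × (1.34×10⁻⁵)^4 = 8.71×10⁻¹⁹

Ksp = 8.71×10⁻¹⁹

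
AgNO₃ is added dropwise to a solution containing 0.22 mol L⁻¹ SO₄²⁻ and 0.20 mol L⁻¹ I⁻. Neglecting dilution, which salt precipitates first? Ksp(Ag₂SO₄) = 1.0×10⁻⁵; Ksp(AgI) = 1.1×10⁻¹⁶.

AgI

A salt starts to precipitate once the ion product Q reaches its Ksp.
For Ag₂SO₄: [Ag⁺] = (Ksp/[SO₄²⁻])^(1/2) = 6.7×10⁻³ mol L⁻¹
For AgI: [Ag⁺] = (Ksp/[I⁻]) = 5.5×10⁻¹⁶ mol L⁻¹
The smaller threshold [Ag⁺] is reached first, so AgI precipitates first.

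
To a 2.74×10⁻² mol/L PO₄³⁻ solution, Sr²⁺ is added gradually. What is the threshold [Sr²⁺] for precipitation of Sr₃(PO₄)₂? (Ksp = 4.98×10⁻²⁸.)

Precipitation of each salt begins when its ion product equals Ksp.
Sr₃(PO₄)₂(s) ⇌ 3 Sr²⁺(aq) + 2 PO₄³⁻(aq)
Ksp = [Sr²⁺]^3[PO₄³⁻]^2 = [Sr²⁺]^3(2.74×10⁻²)^2
[Sr²⁺]^3 = 4.98×10⁻²⁸ / (2.74×10⁻²)^2 = 6.63×10⁻²⁵
[Sr²⁺] = 8.72×10⁻⁹ mol/L

8.72×10⁻⁹ M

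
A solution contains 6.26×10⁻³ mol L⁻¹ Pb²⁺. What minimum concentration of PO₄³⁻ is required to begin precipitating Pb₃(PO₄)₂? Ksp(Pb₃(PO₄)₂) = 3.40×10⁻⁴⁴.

3.72×10⁻¹⁹ M

A salt starts to precipitate once the ion product Q reaches its Ksp.
Pb₃(PO₄)₂(s) ⇌ 3 Pb²⁺(aq) + 2 PO₄³⁻(aq)
Ksp = [Pb²⁺]^3[PO₄³⁻]^2 = [PO₄³⁻]^2(6.26×10⁻³)^3
[PO₄³⁻]^2 = 3.40×10⁻⁴⁴ / (6.26×10⁻³)^3 = 1.39×10⁻³⁷
[PO₄³⁻] = 3.72×10⁻¹⁹ mol L⁻¹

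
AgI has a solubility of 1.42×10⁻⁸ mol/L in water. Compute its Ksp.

AgI(s) ⇌ Ag⁺(aq) + I⁻(aq)
For each mole of AgI that dissolves per liter, [Ag⁺] = s and [I⁻] = s; let s denote this solubility.
Ksp = [Ag⁺][I⁻] = s · s = s^2
Ksp = (1.42×10⁻⁸)^2 = 2.02×10⁻¹⁶

Ksp = 2.02×10⁻¹⁶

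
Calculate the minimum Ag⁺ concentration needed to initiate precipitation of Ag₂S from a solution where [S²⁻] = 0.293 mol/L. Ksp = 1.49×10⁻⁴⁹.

7.13×10⁻²⁵ M

Precipitation of each salt begins when its ion product equals Ksp.
Ag₂S(s) ⇌ 2 Ag⁺(aq) + S²⁻(aq)
Ksp = [Ag⁺]^2[S²⁻] = [Ag⁺]^2(0.293)
[Ag⁺]^2 = 1.49×10⁻⁴⁹ / (0.293) = 5.09×10⁻⁴⁹
[Ag⁺] = 7.13×10⁻²⁵ mol/L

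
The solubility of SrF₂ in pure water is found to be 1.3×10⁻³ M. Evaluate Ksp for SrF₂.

Ksp = 8.8×10⁻⁹

SrF₂(s) ⇌ Sr²⁺(aq) + 2 F⁻(aq)
With molar solubility s: [Sr²⁺] = s, [F⁻] = 2s.
Ksp = [Sr²⁺][F⁻]^2 = s · (2s)^2 = 4s^3
Ksp = 4 × (1.3×10⁻³)^3 = 8.8×10⁻⁹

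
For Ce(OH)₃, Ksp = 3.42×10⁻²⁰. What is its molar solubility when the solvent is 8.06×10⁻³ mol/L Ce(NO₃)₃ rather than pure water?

Ce(OH)₃(s) ⇌ Ce³⁺(aq) + 3 OH⁻(aq)
The solution already contains Ce³⁺ at 8.06×10⁻³ mol/L. Let s be the molar solubility of Ce(OH)₃.
[Ce³⁺] ≈ 8.06×10⁻³ mol/L (common ion dominates); [OH⁻] = 3s.
Ksp = [Ce³⁺][OH⁻]^3 = (8.06×10⁻³)(3s)^3
(3s)^3 = 3.42×10⁻²⁰ / (8.06×10⁻³) = 4.24×10⁻¹⁸
s = 5.40×10⁻⁷ mol/L

5.40×10⁻⁷ M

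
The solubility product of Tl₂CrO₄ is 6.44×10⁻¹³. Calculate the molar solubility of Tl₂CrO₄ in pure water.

Tl₂CrO₄(s) ⇌ 2 Tl⁺(aq) + CrO₄²⁻(aq)
If s mol/L of Tl₂CrO₄ dissolves, [Tl⁺] = 2s and [CrO₄²⁻] = s.
Ksp = [Tl⁺]^2[CrO₄²⁻] = (2s)^2 · s = 4s^3
4s^3 = 6.44×10⁻¹³  ⇒  s^3 = 1.61×10⁻¹³
Taking the 3rd root, s = 5.44×10⁻⁵ M.

5.44×10⁻⁵ M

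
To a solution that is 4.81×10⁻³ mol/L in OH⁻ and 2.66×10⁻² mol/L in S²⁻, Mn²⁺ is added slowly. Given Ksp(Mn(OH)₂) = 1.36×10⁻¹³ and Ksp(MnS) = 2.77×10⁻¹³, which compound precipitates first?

Each salt precipitates once Q = Ksp for that salt.
For Mn(OH)₂: [Mn²⁺] = (Ksp/[OH⁻]^2) = 5.88×10⁻⁹ mol/L
For MnS: [Mn²⁺] = (Ksp/[S²⁻]) = 1.04×10⁻¹¹ mol/L
Since MnS needs less Mn²⁺ to reach saturation, it precipitates first.

MnS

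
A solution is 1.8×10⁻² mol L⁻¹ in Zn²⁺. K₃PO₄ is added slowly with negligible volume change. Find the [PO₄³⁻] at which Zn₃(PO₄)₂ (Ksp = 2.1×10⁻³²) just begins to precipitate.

6.0×10⁻¹⁴ M

Precipitation begins when Q = Ksp.
Zn₃(PO₄)₂(s) ⇌ 3 Zn²⁺(aq) + 2 PO₄³⁻(aq)
Ksp = [Zn²⁺]^3[PO₄³⁻]^2 = [PO₄³⁻]^2(1.8×10⁻²)^3
[PO₄³⁻]^2 = 2.1×10⁻³² / (1.8×10⁻²)^3 = 3.6×10⁻²⁷
[PO₄³⁻] = 6.0×10⁻¹⁴ mol L⁻¹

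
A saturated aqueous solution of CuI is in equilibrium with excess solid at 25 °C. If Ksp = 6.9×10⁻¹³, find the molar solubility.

8.3×10⁻⁷ M

CuI(s) ⇌ Cu⁺(aq) + I⁻(aq)
For each mole of CuI that dissolves per liter, [Cu⁺] = s and [I⁻] = s; let s denote this solubility.
Ksp = [Cu⁺][I⁻] = s · s = s^2
s^2 = 6.9×10⁻¹³
s = (6.9×10⁻¹³)^(1/2) = 8.3×10⁻⁷ M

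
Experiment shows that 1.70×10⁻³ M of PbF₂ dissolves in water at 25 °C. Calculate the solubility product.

Ksp = 1.97×10⁻⁸

PbF₂(s) ⇌ Pb²⁺(aq) + 2 F⁻(aq)
If s mol/L of PbF₂ dissolves, [Pb²⁺] = s and [F⁻] = 2s.
Ksp = [Pb²⁺][F⁻]^2 = s · (2s)^2 = 4s^3
Ksp = 4 × (1.70×10⁻³)^3 = 1.97×10⁻⁸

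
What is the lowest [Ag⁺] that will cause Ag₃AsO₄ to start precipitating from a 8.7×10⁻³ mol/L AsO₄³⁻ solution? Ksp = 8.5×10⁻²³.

Precipitation begins when Q = Ksp.
Ag₃AsO₄(s) ⇌ 3 Ag⁺(aq) + AsO₄³⁻(aq)
Ksp = [Ag⁺]^3[AsO₄³⁻] = [Ag⁺]^3(8.7×10⁻³)
[Ag⁺]^3 = 8.5×10⁻²³ / (8.7×10⁻³) = 9.8×10⁻²¹
[Ag⁺] = 2.1×10⁻⁷ mol/L

2.1×10⁻⁷ M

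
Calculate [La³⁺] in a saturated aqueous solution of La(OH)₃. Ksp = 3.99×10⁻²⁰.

6.20×10⁻⁶ M

La(OH)₃(s) ⇌ La³⁺(aq) + 3 OH⁻(aq)
Call the molar solubility s, so that [La³⁺] = s and [OH⁻] = 3s.
Ksp = [La³⁺][OH⁻]^3 = s · (3s)^3 = 27s^4 = 3.99×10⁻²⁰
s = 6.20×10⁻⁶ mol L⁻¹
[La³⁺] = s = 6.20×10⁻⁶ mol L⁻¹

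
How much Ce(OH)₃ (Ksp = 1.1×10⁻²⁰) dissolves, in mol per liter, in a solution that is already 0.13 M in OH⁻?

Ce(OH)₃(s) ⇌ Ce³⁺(aq) + 3 OH⁻(aq)
Let s be the solubility of Ce(OH)₃ here. The common ion gives [OH⁻] ≈ 0.13 M, and [Ce³⁺] = s.
Ksp = [Ce³⁺][OH⁻]^3 = s(0.13)^3
s = 1.1×10⁻²⁰ / (0.13)^3 = 5.0×10⁻¹⁸
s = 5.0×10⁻¹⁸ M

5.0×10⁻¹⁸ M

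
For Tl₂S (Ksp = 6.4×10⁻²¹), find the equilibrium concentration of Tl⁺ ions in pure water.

2.3×10⁻⁷ M

Tl₂S(s) ⇌ 2 Tl⁺(aq) + S²⁻(aq)
Call the molar solubility s, so that [Tl⁺] = 2s and [S²⁻] = s.
Ksp = [Tl⁺]^2[S²⁻] = (2s)^2 · s = 4s^3 = 6.4×10⁻²¹
s = 1.2×10⁻⁷ mol/L
[Tl⁺] = 2s = 2.3×10⁻⁷ mol/L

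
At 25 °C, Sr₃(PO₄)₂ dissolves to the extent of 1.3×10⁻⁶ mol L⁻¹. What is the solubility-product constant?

Ksp = 4.0×10⁻²⁸

Sr₃(PO₄)₂(s) ⇌ 3 Sr²⁺(aq) + 2 PO₄³⁻(aq)
For each mole of Sr₃(PO₄)₂ that dissolves per liter, [Sr²⁺] = 3s and [PO₄³⁻] = 2s; let s denote this solubility.
Ksp = [Sr²⁺]^3[PO₄³⁻]^2 = (3s)^3 · (2s)^2 = 108s^5
Ksp = 108 × (1.3×10⁻⁶)^5 = 4.0×10⁻²⁸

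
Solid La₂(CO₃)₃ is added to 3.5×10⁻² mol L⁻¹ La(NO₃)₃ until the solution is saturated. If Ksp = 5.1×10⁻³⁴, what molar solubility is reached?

2.5×10⁻¹¹ M

La₂(CO₃)₃(s) ⇌ 2 La³⁺(aq) + 3 CO₃²⁻(aq)
The solution already contains La³⁺ at 3.5×10⁻² mol L⁻¹. Let s be the molar solubility of La₂(CO₃)₃.
[La³⁺] ≈ 3.5×10⁻² mol L⁻¹ (common ion dominates); [CO₃²⁻] = 3s.
Ksp = [La³⁺]^2[CO₃²⁻]^3 = (3.5×10⁻²)^2(3s)^3
(3s)^3 = 5.1×10⁻³⁴ / (3.5×10⁻²)^2 = 4.2×10⁻³¹
s = 2.5×10⁻¹¹ mol L⁻¹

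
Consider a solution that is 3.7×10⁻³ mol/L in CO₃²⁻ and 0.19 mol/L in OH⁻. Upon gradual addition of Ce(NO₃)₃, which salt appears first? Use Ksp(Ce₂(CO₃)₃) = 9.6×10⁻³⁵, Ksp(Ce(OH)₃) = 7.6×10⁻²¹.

The threshold for precipitation is Q = Ksp.
For Ce₂(CO₃)₃: [Ce³⁺] = (Ksp/[CO₃²⁻]^3)^(1/2) = 4.4×10⁻¹⁴ mol/L
For Ce(OH)₃: [Ce³⁺] = (Ksp/[OH⁻]^3) = 1.1×10⁻¹⁸ mol/L
The smaller threshold [Ce³⁺] is reached first, so Ce(OH)₃ precipitates first.

Ce(OH)₃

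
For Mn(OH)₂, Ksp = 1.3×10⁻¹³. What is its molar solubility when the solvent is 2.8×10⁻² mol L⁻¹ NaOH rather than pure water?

1.7×10⁻¹⁰ M

Mn(OH)₂(s) ⇌ Mn²⁺(aq) + 2 OH⁻(aq)
OH⁻ is already present at 2.8×10⁻² mol L⁻¹. If s mol/L of Mn(OH)₂ dissolves, [Mn²⁺] = s while [OH⁻] ≈ 2.8×10⁻² mol L⁻¹.
Ksp = [Mn²⁺][OH⁻]^2 = s(2.8×10⁻²)^2
s = 1.3×10⁻¹³ / (2.8×10⁻²)^2 = 1.7×10⁻¹⁰
s = 1.7×10⁻¹⁰ mol L⁻¹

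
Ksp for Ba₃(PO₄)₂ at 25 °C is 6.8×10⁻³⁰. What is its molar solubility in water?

Ba₃(PO₄)₂(s) ⇌ 3 Ba²⁺(aq) + 2 PO₄³⁻(aq)
If s mol/L of Ba₃(PO₄)₂ dissolves, [Ba²⁺] = 3s and [PO₄³⁻] = 2s.
Ksp = [Ba²⁺]^3[PO₄³⁻]^2 = (3s)^3 · (2s)^2 = 108s^5
108s^5 = 6.8×10⁻³⁰  ⇒  s^5 = 6.3×10⁻³²
Taking the 5th root, s = 5.8×10⁻⁷ mol L⁻¹.

5.8×10⁻⁷ M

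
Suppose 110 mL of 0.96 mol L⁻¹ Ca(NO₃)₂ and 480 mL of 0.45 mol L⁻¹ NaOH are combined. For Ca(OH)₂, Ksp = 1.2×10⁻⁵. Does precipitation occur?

Total volume after mixing = 110 + 480 = 590 mL.
[Ca²⁺] = (0.96)(110)/590 = 0.18 mol L⁻¹
[OH⁻] = (0.45)(480)/590 = 0.37 mol L⁻¹
Q = [Ca²⁺][OH⁻]^2 = 2.4×10⁻²
Because Q > Ksp (2.4×10⁻² vs 1.2×10⁻⁵), a precipitate of Ca(OH)₂ forms.

Yes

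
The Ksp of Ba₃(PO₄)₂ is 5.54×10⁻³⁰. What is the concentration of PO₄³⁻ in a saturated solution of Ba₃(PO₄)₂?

Ba₃(PO₄)₂(s) ⇌ 3 Ba²⁺(aq) + 2 PO₄³⁻(aq)
Call the molar solubility s, so that [Ba²⁺] = 3s and [PO₄³⁻] = 2s.
Ksp = [Ba²⁺]^3[PO₄³⁻]^2 = (3s)^3 · (2s)^2 = 108s^5 = 5.54×10⁻³⁰
s = 5.52×10⁻⁷ mol L⁻¹
[PO₄³⁻] = 2s = 1.10×10⁻⁶ mol L⁻¹

1.10×10⁻⁶ M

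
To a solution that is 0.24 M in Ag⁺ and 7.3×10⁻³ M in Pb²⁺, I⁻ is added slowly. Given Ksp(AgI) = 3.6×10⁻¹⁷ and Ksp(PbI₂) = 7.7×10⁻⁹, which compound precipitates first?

AgI

Precipitation of each salt begins when its ion product equals Ksp.
For AgI: [I⁻] = (Ksp/[Ag⁺]) = 1.5×10⁻¹⁶ M
For PbI₂: [I⁻] = (Ksp/[Pb²⁺])^(1/2) = 1.0×10⁻³ M
The smaller threshold [I⁻] is reached first, so AgI precipitates first.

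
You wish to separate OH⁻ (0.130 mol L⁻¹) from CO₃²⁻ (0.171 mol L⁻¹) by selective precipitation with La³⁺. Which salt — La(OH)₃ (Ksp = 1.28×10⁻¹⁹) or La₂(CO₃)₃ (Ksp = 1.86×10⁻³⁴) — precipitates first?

Each salt precipitates once Q = Ksp for that salt.
For La(OH)₃: [La³⁺] = (Ksp/[OH⁻]^3) = 5.83×10⁻¹⁷ mol L⁻¹
For La₂(CO₃)₃: [La³⁺] = (Ksp/[CO₃²⁻]^3)^(1/2) = 1.93×10⁻¹⁶ mol L⁻¹
La(OH)₃ requires the lower [La³⁺], so it precipitates first.

La(OH)₃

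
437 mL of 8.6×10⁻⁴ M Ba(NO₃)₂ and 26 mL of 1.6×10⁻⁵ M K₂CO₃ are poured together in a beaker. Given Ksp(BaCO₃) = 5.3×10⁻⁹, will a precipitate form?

Total volume after mixing = 437 + 26 = 463 mL.
[Ba²⁺] = (8.6×10⁻⁴)(437)/463 = 8.1×10⁻⁴ M
[CO₃²⁻] = (1.6×10⁻⁵)(26)/463 = 9.0×10⁻⁷ M
Q = [Ba²⁺][CO₃²⁻] = 7.3×10⁻¹⁰
Q < Ksp (7.3×10⁻¹⁰ vs 5.3×10⁻⁹); the solution remains unsaturated and no precipitate forms.

No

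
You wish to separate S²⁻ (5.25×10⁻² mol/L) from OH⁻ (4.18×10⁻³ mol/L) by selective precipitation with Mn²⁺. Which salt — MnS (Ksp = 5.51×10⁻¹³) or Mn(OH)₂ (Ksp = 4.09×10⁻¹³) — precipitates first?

A salt starts to precipitate once the ion product Q reaches its Ksp.
For MnS: [Mn²⁺] = (Ksp/[S²⁻]) = 1.05×10⁻¹¹ mol/L
For Mn(OH)₂: [Mn²⁺] = (Ksp/[OH⁻]^2) = 2.34×10⁻⁸ mol/L
Since MnS needs less Mn²⁺ to reach saturation, it precipitates first.

MnS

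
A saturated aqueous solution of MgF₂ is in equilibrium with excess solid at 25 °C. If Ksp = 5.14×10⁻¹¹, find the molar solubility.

MgF₂(s) ⇌ Mg²⁺(aq) + 2 F⁻(aq)
With molar solubility s: [Mg²⁺] = s, [F⁻] = 2s.
Ksp = [Mg²⁺][F⁻]^2 = s · (2s)^2 = 4s^3
4s^3 = 5.14×10⁻¹¹  ⇒  s^3 = 1.29×10⁻¹¹
s = (1.29×10⁻¹¹)^(1/3) = 2.34×10⁻⁴ mol L⁻¹

2.34×10⁻⁴ M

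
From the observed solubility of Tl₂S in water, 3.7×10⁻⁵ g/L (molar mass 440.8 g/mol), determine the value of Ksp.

Ksp = 2.4×10⁻²¹

s = (3.7×10⁻⁵ g L⁻¹)/(440.8 g mol⁻¹) = 8.394×10⁻⁸ M
Tl₂S(s) ⇌ 2 Tl⁺(aq) + S²⁻(aq)
Let s be the molar solubility. Then [Tl⁺] = 2s and [S²⁻] = s.
Ksp = [Tl⁺]^2[S²⁻] = (2s)^2 · s = 4s^3
Ksp = 4 × (8.394×10⁻⁸)^3 = 2.4×10⁻²¹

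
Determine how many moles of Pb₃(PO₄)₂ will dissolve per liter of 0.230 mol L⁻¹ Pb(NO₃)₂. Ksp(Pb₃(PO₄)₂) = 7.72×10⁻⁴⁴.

1.26×10⁻²¹ M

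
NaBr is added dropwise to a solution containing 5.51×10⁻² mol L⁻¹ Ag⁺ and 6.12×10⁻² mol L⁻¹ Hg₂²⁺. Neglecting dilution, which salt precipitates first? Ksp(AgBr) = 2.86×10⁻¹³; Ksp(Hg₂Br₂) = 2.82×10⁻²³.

Each salt precipitates once Q = Ksp for that salt.
For AgBr: [Br⁻] = (Ksp/[Ag⁺]) = 5.19×10⁻¹² mol L⁻¹
For Hg₂Br₂: [Br⁻] = (Ksp/[Hg₂²⁺])^(1/2) = 2.15×10⁻¹¹ mol L⁻¹
The smaller threshold [Br⁻] is reached first, so AgBr precipitates first.

AgBr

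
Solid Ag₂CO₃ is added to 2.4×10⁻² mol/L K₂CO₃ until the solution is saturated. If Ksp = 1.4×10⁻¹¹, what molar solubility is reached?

1.2×10⁻⁵ M

Ag₂CO₃(s) ⇌ 2 Ag⁺(aq) + CO₃²⁻(aq)
Let s be the solubility of Ag₂CO₃ here. The common ion gives [CO₃²⁻] ≈ 2.4×10⁻² mol/L, and [Ag⁺] = 2s.
Ksp = [Ag⁺]^2[CO₃²⁻] = (2s)^2(2.4×10⁻²)
(2s)^2 = 1.4×10⁻¹¹ / (2.4×10⁻²) = 5.8×10⁻¹⁰
s = 1.2×10⁻⁵ mol/L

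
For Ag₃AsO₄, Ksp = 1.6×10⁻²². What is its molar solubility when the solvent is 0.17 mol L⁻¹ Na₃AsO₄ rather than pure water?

3.3×10⁻⁸ M

Ag₃AsO₄(s) ⇌ 3 Ag⁺(aq) + AsO₄³⁻(aq)
Let s be the solubility of Ag₃AsO₄ here. The common ion gives [AsO₄³⁻] ≈ 0.17 mol L⁻¹, and [Ag⁺] = 3s.
Ksp = [Ag⁺]^3[AsO₄³⁻] = (3s)^3(0.17)
(3s)^3 = 1.6×10⁻²² / (0.17) = 9.4×10⁻²²
s = 3.3×10⁻⁸ mol L⁻¹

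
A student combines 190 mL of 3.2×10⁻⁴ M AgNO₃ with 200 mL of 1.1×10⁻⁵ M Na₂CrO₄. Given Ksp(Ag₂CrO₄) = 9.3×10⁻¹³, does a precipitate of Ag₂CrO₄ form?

After mixing, V = 190 mL + 200 mL = 390 mL.
[Ag⁺] = (3.2×10⁻⁴)(190)/390 = 1.6×10⁻⁴ M
[CrO₄²⁻] = (1.1×10⁻⁵)(200)/390 = 5.6×10⁻⁶ M
Q = [Ag⁺]^2[CrO₄²⁻] = 1.4×10⁻¹³
Q = 1.4×10⁻¹³ < Ksp = 9.3×10⁻¹³, so the solution is unsaturated and no precipitate forms.

No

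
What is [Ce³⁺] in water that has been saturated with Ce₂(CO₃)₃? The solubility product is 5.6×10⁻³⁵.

1.1×10⁻⁷ M

Ce₂(CO₃)₃(s) ⇌ 2 Ce³⁺(aq) + 3 CO₃²⁻(aq)
With molar solubility s: [Ce³⁺] = 2s, [CO₃²⁻] = 3s.
Ksp = [Ce³⁺]^2[CO₃²⁻]^3 = (2s)^2 · (3s)^3 = 108s^5 = 5.6×10⁻³⁵
s = 5.5×10⁻⁸ M
[Ce³⁺] = 2s = 1.1×10⁻⁷ M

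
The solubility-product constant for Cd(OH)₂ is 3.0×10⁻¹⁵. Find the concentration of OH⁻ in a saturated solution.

Cd(OH)₂(s) ⇌ Cd²⁺(aq) + 2 OH⁻(aq)
Call the molar solubility s, so that [Cd²⁺] = s and [OH⁻] = 2s.
Ksp = [Cd²⁺][OH⁻]^2 = s · (2s)^2 = 4s^3 = 3.0×10⁻¹⁵
s = 9.1×10⁻⁶ mol/L
[OH⁻] = 2s = 1.8×10⁻⁵ mol/L

1.8×10⁻⁵ M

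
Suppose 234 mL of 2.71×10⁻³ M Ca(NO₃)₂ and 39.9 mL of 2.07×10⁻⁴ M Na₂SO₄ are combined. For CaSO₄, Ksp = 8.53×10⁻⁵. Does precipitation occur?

No

The combined volume is 273.9 mL.
[Ca²⁺] = (2.71×10⁻³)(234)/273.9 = 2.32×10⁻³ M
[SO₄²⁻] = (2.07×10⁻⁴)(39.9)/273.9 = 3.02×10⁻⁵ M
Q = [Ca²⁺][SO₄²⁻] = 6.98×10⁻⁸
Q < Ksp (6.98×10⁻⁸ vs 8.53×10⁻⁵); the solution remains unsaturated and no precipitate forms.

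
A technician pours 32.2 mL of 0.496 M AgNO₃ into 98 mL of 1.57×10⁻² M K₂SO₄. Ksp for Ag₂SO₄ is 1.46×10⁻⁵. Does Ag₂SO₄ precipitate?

After mixing, V = 32.2 mL + 98 mL = 130.2 mL.
[Ag⁺] = (0.496)(32.2)/130.2 = 0.123 M
[SO₄²⁻] = (1.57×10⁻²)(98)/130.2 = 1.18×10⁻² M
Q = [Ag⁺]^2[SO₄²⁻] = 1.78×10⁻⁴
Because Q > Ksp (1.78×10⁻⁴ vs 1.46×10⁻⁵), a precipitate of Ag₂SO₄ forms.

Yes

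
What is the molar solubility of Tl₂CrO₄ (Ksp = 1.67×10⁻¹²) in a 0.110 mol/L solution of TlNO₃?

1.38×10⁻¹⁰ M

Tl₂CrO₄(s) ⇌ 2 Tl⁺(aq) + CrO₄²⁻(aq)
Tl⁺ is already present at 0.110 mol/L. If s mol/L of Tl₂CrO₄ dissolves, [CrO₄²⁻] = s while [Tl⁺] ≈ 0.110 mol/L.
Ksp = [Tl⁺]^2[CrO₄²⁻] = (0.110)^2s
s = 1.67×10⁻¹² / (0.110)^2 = 1.38×10⁻¹⁰
s = 1.38×10⁻¹⁰ mol/L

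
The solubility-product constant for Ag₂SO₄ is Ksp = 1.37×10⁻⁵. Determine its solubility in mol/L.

Ag₂SO₄(s) ⇌ 2 Ag⁺(aq) + SO₄²⁻(aq)
Let s be the molar solubility. Then [Ag⁺] = 2s and [SO₄²⁻] = s.
Ksp = [Ag⁺]^2[SO₄²⁻] = (2s)^2 · s = 4s^3
4s^3 = 1.37×10⁻⁵  ⇒  s^3 = 3.43×10⁻⁶
s = (3.43×10⁻⁶)^(1/3) = 1.51×10⁻² mol/L

1.51×10⁻² M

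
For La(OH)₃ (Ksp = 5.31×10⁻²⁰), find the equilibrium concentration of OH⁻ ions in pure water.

2.00×10⁻⁵ M

La(OH)₃(s) ⇌ La³⁺(aq) + 3 OH⁻(aq)
If s mol/L of La(OH)₃ dissolves, [La³⁺] = s and [OH⁻] = 3s.
Ksp = [La³⁺][OH⁻]^3 = s · (3s)^3 = 27s^4 = 5.31×10⁻²⁰
s = 6.66×10⁻⁶ M
[OH⁻] = 3s = 2.00×10⁻⁵ M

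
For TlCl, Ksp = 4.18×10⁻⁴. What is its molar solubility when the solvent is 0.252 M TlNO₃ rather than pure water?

1.66×10⁻³ M

TlCl(s) ⇌ Tl⁺(aq) + Cl⁻(aq)
Let s be the solubility of TlCl here. The common ion gives [Tl⁺] ≈ 0.252 M, and [Cl⁻] = s.
Ksp = [Tl⁺][Cl⁻] = (0.252)s
s = 4.18×10⁻⁴ / (0.252) = 1.66×10⁻³
s = 1.66×10⁻³ M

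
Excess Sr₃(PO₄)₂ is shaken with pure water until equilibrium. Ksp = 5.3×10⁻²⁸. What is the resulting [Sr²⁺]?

Sr₃(PO₄)₂(s) ⇌ 3 Sr²⁺(aq) + 2 PO₄³⁻(aq)
If s mol/L of Sr₃(PO₄)₂ dissolves, [Sr²⁺] = 3s and [PO₄³⁻] = 2s.
Ksp = [Sr²⁺]^3[PO₄³⁻]^2 = (3s)^3 · (2s)^2 = 108s^5 = 5.3×10⁻²⁸
s = 1.4×10⁻⁶ mol/L
[Sr²⁺] = 3s = 4.1×10⁻⁶ mol/L

4.1×10⁻⁶ M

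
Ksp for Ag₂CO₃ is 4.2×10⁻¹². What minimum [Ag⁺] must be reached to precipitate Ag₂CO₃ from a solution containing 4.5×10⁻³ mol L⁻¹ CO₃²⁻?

3.1×10⁻⁵ M

Each salt precipitates once Q = Ksp for that salt.
Ag₂CO₃(s) ⇌ 2 Ag⁺(aq) + CO₃²⁻(aq)
Ksp = [Ag⁺]^2[CO₃²⁻] = [Ag⁺]^2(4.5×10⁻³)
[Ag⁺]^2 = 4.2×10⁻¹² / (4.5×10⁻³) = 9.3×10⁻¹⁰
[Ag⁺] = 3.1×10⁻⁵ mol L⁻¹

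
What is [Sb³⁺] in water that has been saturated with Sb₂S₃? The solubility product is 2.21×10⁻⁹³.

2.31×10⁻¹⁹ M

Sb₂S₃(s) ⇌ 2 Sb³⁺(aq) + 3 S²⁻(aq)
Let s be the molar solubility. Then [Sb³⁺] = 2s and [S²⁻] = 3s.
Ksp = [Sb³⁺]^2[S²⁻]^3 = (2s)^2 · (3s)^3 = 108s^5 = 2.21×10⁻⁹³
s = 1.15×10⁻¹⁹ mol L⁻¹
[Sb³⁺] = 2s = 2.31×10⁻¹⁹ mol L⁻¹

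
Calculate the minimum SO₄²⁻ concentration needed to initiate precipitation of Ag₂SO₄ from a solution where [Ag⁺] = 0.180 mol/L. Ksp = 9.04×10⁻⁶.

2.79×10⁻⁴ M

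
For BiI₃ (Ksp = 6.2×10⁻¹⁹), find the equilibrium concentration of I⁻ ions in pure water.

BiI₃(s) ⇌ Bi³⁺(aq) + 3 I⁻(aq)
Call the molar solubility s, so that [Bi³⁺] = s and [I⁻] = 3s.
Ksp = [Bi³⁺][I⁻]^3 = s · (3s)^3 = 27s^4 = 6.2×10⁻¹⁹
s = 1.2×10⁻⁵ M
[I⁻] = 3s = 3.7×10⁻⁵ M

3.7×10⁻⁵ M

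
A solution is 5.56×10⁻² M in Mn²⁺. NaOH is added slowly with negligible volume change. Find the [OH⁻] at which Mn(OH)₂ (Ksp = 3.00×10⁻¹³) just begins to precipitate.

2.32×10⁻⁶ M

Precipitation of each salt begins when its ion product equals Ksp.
Mn(OH)₂(s) ⇌ Mn²⁺(aq) + 2 OH⁻(aq)
Ksp = [Mn²⁺][OH⁻]^2 = [OH⁻]^2(5.56×10⁻²)
[OH⁻]^2 = 3.00×10⁻¹³ / (5.56×10⁻²) = 5.40×10⁻¹²
[OH⁻] = 2.32×10⁻⁶ M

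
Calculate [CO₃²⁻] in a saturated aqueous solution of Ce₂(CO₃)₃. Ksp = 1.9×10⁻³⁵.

Ce₂(CO₃)₃(s) ⇌ 2 Ce³⁺(aq) + 3 CO₃²⁻(aq)
Call the molar solubility s, so that [Ce³⁺] = 2s and [CO₃²⁻] = 3s.
Ksp = [Ce³⁺]^2[CO₃²⁻]^3 = (2s)^2 · (3s)^3 = 108s^5 = 1.9×10⁻³⁵
s = 4.5×10⁻⁸ mol/L
[CO₃²⁻] = 3s = 1.3×10⁻⁷ mol/L

1.3×10⁻⁷ M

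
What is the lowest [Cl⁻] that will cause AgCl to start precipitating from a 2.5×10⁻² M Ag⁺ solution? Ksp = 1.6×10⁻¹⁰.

6.4×10⁻⁹ M

Each salt precipitates once Q = Ksp for that salt.
AgCl(s) ⇌ Ag⁺(aq) + Cl⁻(aq)
Ksp = [Ag⁺][Cl⁻] = [Cl⁻](2.5×10⁻²)
[Cl⁻] = 1.6×10⁻¹⁰ / (2.5×10⁻²) = 6.4×10⁻⁹
[Cl⁻] = 6.4×10⁻⁹ M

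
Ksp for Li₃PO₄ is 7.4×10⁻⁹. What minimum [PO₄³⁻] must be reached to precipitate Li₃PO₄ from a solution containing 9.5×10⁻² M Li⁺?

The threshold for precipitation is Q = Ksp.
Li₃PO₄(s) ⇌ 3 Li⁺(aq) + PO₄³⁻(aq)
Ksp = [Li⁺]^3[PO₄³⁻] = [PO₄³⁻](9.5×10⁻²)^3
[PO₄³⁻] = 7.4×10⁻⁹ / (9.5×10⁻²)^3 = 8.6×10⁻⁶
[PO₄³⁻] = 8.6×10⁻⁶ M

8.6×10⁻⁶ M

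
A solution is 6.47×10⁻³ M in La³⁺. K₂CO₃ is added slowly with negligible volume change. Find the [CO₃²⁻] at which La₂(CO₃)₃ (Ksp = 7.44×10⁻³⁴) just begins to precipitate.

Each salt precipitates once Q = Ksp for that salt.
La₂(CO₃)₃(s) ⇌ 2 La³⁺(aq) + 3 CO₃²⁻(aq)
Ksp = [La³⁺]^2[CO₃²⁻]^3 = [CO₃²⁻]^3(6.47×10⁻³)^2
[CO₃²⁻]^3 = 7.44×10⁻³⁴ / (6.47×10⁻³)^2 = 1.78×10⁻²⁹
[CO₃²⁻] = 2.61×10⁻¹⁰ M

2.61×10⁻¹⁰ M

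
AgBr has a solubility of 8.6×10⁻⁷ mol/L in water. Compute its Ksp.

Ksp = 7.4×10⁻¹³

AgBr(s) ⇌ Ag⁺(aq) + Br⁻(aq)
Call the molar solubility s, so that [Ag⁺] = s and [Br⁻] = s.
Ksp = [Ag⁺][Br⁻] = s · s = s^2
Ksp = (8.6×10⁻⁷)^2 = 7.4×10⁻¹³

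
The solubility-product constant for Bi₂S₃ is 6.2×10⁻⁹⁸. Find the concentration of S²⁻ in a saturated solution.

4.3×10⁻²⁰ M

Bi₂S₃(s) ⇌ 2 Bi³⁺(aq) + 3 S²⁻(aq)
Let s be the molar solubility. Then [Bi³⁺] = 2s and [S²⁻] = 3s.
Ksp = [Bi³⁺]^2[S²⁻]^3 = (2s)^2 · (3s)^3 = 108s^5 = 6.2×10⁻⁹⁸
s = 1.4×10⁻²⁰ mol L⁻¹
[S²⁻] = 3s = 4.3×10⁻²⁰ mol L⁻¹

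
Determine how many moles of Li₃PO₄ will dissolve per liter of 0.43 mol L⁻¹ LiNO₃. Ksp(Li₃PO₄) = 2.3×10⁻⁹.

2.9×10⁻⁸ M

Li₃PO₄(s) ⇌ 3 Li⁺(aq) + PO₄³⁻(aq)
The solution already contains Li⁺ at 0.43 mol L⁻¹. Let s be the molar solubility of Li₃PO₄.
[Li⁺] ≈ 0.43 mol L⁻¹ (common ion dominates); [PO₄³⁻] = s.
Ksp = [Li⁺]^3[PO₄³⁻] = (0.43)^3s
s = 2.3×10⁻⁹ / (0.43)^3 = 2.9×10⁻⁸
s = 2.9×10⁻⁸ mol L⁻¹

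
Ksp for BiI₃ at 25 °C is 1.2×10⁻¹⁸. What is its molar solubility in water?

1.5×10⁻⁵ M

BiI₃(s) ⇌ Bi³⁺(aq) + 3 I⁻(aq)
With molar solubility s: [Bi³⁺] = s, [I⁻] = 3s.
Ksp = [Bi³⁺][I⁻]^3 = s · (3s)^3 = 27s^4
27s^4 = 1.2×10⁻¹⁸  ⇒  s^4 = 4.4×10⁻²⁰
Taking the 4th root, s = 1.5×10⁻⁵ mol/L.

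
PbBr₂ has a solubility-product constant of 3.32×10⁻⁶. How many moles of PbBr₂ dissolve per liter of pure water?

9.40×10⁻³ M

PbBr₂(s) ⇌ Pb²⁺(aq) + 2 Br⁻(aq)
Let s be the molar solubility. Then [Pb²⁺] = s and [Br⁻] = 2s.
Ksp = [Pb²⁺][Br⁻]^2 = s · (2s)^2 = 4s^3
4s^3 = 3.32×10⁻⁶  ⇒  s^3 = 8.30×10⁻⁷
s = 9.40×10⁻³ mol L⁻¹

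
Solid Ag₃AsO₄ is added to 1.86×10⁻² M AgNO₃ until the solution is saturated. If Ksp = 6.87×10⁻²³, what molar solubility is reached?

Ag₃AsO₄(s) ⇌ 3 Ag⁺(aq) + AsO₄³⁻(aq)
With Ag⁺ already at 1.86×10⁻² M and s small, take [Ag⁺] ≈ 1.86×10⁻² M and [AsO₄³⁻] = s.
Ksp = [Ag⁺]^3[AsO₄³⁻] = (1.86×10⁻²)^3s
s = 6.87×10⁻²³ / (1.86×10⁻²)^3 = 1.07×10⁻¹⁷
s = 1.07×10⁻¹⁷ M

1.07×10⁻¹⁷ M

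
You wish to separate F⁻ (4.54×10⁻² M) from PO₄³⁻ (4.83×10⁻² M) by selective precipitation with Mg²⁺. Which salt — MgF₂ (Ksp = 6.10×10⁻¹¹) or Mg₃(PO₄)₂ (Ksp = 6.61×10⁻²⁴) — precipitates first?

The threshold for precipitation is Q = Ksp.
For MgF₂: [Mg²⁺] = (Ksp/[F⁻]^2) = 2.96×10⁻⁸ M
For Mg₃(PO₄)₂: [Mg²⁺] = (Ksp/[PO₄³⁻]^2)^(1/3) = 1.42×10⁻⁷ M
The smaller threshold [Mg²⁺] is reached first, so MgF₂ precipitates first.

MgF₂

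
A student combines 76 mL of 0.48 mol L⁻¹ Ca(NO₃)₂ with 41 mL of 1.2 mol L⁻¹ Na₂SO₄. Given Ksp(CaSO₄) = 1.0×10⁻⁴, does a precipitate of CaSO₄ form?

Total volume after mixing = 76 + 41 = 117 mL.
[Ca²⁺] = (0.48)(76)/117 = 0.31 mol L⁻¹
[SO₄²⁻] = (1.2)(41)/117 = 0.42 mol L⁻¹
Q = [Ca²⁺][SO₄²⁻] = 0.13
Because Q > Ksp (0.13 vs 1.0×10⁻⁴), a precipitate of CaSO₄ forms.

Yes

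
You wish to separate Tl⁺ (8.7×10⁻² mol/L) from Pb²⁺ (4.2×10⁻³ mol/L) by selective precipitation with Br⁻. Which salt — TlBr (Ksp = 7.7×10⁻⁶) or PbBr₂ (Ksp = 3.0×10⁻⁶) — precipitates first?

Precipitation begins when Q = Ksp.
For TlBr: [Br⁻] = (Ksp/[Tl⁺]) = 8.9×10⁻⁵ mol/L
For PbBr₂: [Br⁻] = (Ksp/[Pb²⁺])^(1/2) = 2.7×10⁻² mol/L
TlBr requires the lower [Br⁻], so it precipitates first.

TlBr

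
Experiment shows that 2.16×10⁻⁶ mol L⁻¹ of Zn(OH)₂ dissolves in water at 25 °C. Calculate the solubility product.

Ksp = 4.03×10⁻¹⁷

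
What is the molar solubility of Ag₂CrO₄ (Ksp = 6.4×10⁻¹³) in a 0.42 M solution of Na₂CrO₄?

6.2×10⁻⁷ M

Ag₂CrO₄(s) ⇌ 2 Ag⁺(aq) + CrO₄²⁻(aq)
Let s be the solubility of Ag₂CrO₄ here. The common ion gives [CrO₄²⁻] ≈ 0.42 M, and [Ag⁺] = 2s.
Ksp = [Ag⁺]^2[CrO₄²⁻] = (2s)^2(0.42)
(2s)^2 = 6.4×10⁻¹³ / (0.42) = 1.5×10⁻¹²
s = 6.2×10⁻⁷ M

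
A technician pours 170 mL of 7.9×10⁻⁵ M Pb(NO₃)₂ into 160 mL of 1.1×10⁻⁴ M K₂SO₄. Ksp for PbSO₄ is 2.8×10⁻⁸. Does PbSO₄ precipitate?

No

The combined volume is 330 mL.
[Pb²⁺] = (7.9×10⁻⁵)(170)/330 = 4.1×10⁻⁵ M
[SO₄²⁻] = (1.1×10⁻⁴)(160)/330 = 5.3×10⁻⁵ M
Q = [Pb²⁺][SO₄²⁻] = 2.2×10⁻⁹
Q = 2.2×10⁻⁹ < Ksp = 2.8×10⁻⁸, so the solution is unsaturated and no precipitate forms.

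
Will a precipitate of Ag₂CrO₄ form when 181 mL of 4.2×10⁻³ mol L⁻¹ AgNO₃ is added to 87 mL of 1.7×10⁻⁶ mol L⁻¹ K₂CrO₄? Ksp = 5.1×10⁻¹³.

Yes

The combined volume is 268 mL.
[Ag⁺] = (4.2×10⁻³)(181)/268 = 2.8×10⁻³ mol L⁻¹
[CrO₄²⁻] = (1.7×10⁻⁶)(87)/268 = 5.5×10⁻⁷ mol L⁻¹
Q = [Ag⁺]^2[CrO₄²⁻] = 4.4×10⁻¹²
Because Q > Ksp (4.4×10⁻¹² vs 5.1×10⁻¹³), a precipitate of Ag₂CrO₄ forms.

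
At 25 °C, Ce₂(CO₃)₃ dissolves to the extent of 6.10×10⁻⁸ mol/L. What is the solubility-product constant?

Ce₂(CO₃)₃(s) ⇌ 2 Ce³⁺(aq) + 3 CO₃²⁻(aq)
If s mol/L of Ce₂(CO₃)₃ dissolves, [Ce³⁺] = 2s and [CO₃²⁻] = 3s.
Ksp = [Ce³⁺]^2[CO₃²⁻]^3 = (2s)^2 · (3s)^3 = 108s^5
Ksp = 108 × (6.10×10⁻⁸)^5 = 9.12×10⁻³⁵

Ksp = 9.12×10⁻³⁵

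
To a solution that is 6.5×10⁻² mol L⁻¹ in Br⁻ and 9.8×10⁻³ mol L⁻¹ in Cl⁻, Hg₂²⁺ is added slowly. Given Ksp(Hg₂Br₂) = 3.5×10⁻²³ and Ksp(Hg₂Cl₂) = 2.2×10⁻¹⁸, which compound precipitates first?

Hg₂Br₂

Each salt precipitates once Q = Ksp for that salt.
For Hg₂Br₂: [Hg₂²⁺] = (Ksp/[Br⁻]^2) = 8.3×10⁻²¹ mol L⁻¹
For Hg₂Cl₂: [Hg₂²⁺] = (Ksp/[Cl⁻]^2) = 2.3×10⁻¹⁴ mol L⁻¹
Since Hg₂Br₂ needs less Hg₂²⁺ to reach saturation, it precipitates first.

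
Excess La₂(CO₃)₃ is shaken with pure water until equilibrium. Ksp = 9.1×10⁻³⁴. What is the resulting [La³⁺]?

1.9×10⁻⁷ M

La₂(CO₃)₃(s) ⇌ 2 La³⁺(aq) + 3 CO₃²⁻(aq)
For each mole of La₂(CO₃)₃ that dissolves per liter, [La³⁺] = 2s and [CO₃²⁻] = 3s; let s denote this solubility.
Ksp = [La³⁺]^2[CO₃²⁻]^3 = (2s)^2 · (3s)^3 = 108s^5 = 9.1×10⁻³⁴
s = 9.7×10⁻⁸ mol L⁻¹
[La³⁺] = 2s = 1.9×10⁻⁷ mol L⁻¹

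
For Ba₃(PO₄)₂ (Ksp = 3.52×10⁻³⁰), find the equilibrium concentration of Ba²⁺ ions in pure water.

1.51×10⁻⁶ M

Ba₃(PO₄)₂(s) ⇌ 3 Ba²⁺(aq) + 2 PO₄³⁻(aq)
Call the molar solubility s, so that [Ba²⁺] = 3s and [PO₄³⁻] = 2s.
Ksp = [Ba²⁺]^3[PO₄³⁻]^2 = (3s)^3 · (2s)^2 = 108s^5 = 3.52×10⁻³⁰
s = 5.04×10⁻⁷ mol/L
[Ba²⁺] = 3s = 1.51×10⁻⁶ mol/L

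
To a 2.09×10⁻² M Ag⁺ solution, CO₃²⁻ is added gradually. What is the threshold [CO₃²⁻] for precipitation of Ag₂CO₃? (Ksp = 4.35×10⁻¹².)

9.96×10⁻⁹ M

Each salt precipitates once Q = Ksp for that salt.
Ag₂CO₃(s) ⇌ 2 Ag⁺(aq) + CO₃²⁻(aq)
Ksp = [Ag⁺]^2[CO₃²⁻] = [CO₃²⁻](2.09×10⁻²)^2
[CO₃²⁻] = 4.35×10⁻¹² / (2.09×10⁻²)^2 = 9.96×10⁻⁹
[CO₃²⁻] = 9.96×10⁻⁹ M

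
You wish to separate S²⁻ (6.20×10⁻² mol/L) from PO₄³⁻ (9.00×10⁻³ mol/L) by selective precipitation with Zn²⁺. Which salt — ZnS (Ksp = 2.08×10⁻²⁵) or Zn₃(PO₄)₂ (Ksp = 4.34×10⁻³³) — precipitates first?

ZnS

Each salt precipitates once Q = Ksp for that salt.
For ZnS: [Zn²⁺] = (Ksp/[S²⁻]) = 3.35×10⁻²⁴ mol/L
For Zn₃(PO₄)₂: [Zn²⁺] = (Ksp/[PO₄³⁻]^2)^(1/3) = 3.77×10⁻¹⁰ mol/L
The smaller threshold [Zn²⁺] is reached first, so ZnS precipitates first.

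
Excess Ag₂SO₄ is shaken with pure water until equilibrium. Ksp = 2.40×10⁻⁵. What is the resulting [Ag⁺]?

3.63×10⁻² M

Ag₂SO₄(s) ⇌ 2 Ag⁺(aq) + SO₄²⁻(aq)
For each mole of Ag₂SO₄ that dissolves per liter, [Ag⁺] = 2s and [SO₄²⁻] = s; let s denote this solubility.
Ksp = [Ag⁺]^2[SO₄²⁻] = (2s)^2 · s = 4s^3 = 2.40×10⁻⁵
s = 1.82×10⁻² M
[Ag⁺] = 2s = 3.63×10⁻² M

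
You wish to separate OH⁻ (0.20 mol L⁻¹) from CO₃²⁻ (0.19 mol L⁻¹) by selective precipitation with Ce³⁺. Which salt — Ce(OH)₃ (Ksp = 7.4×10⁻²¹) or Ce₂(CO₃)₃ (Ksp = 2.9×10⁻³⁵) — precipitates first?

Precipitation of each salt begins when its ion product equals Ksp.
For Ce(OH)₃: [Ce³⁺] = (Ksp/[OH⁻]^3) = 9.3×10⁻¹⁹ mol L⁻¹
For Ce₂(CO₃)₃: [Ce³⁺] = (Ksp/[CO₃²⁻]^3)^(1/2) = 6.5×10⁻¹⁷ mol L⁻¹
Since Ce(OH)₃ needs less Ce³⁺ to reach saturation, it precipitates first.

Ce(OH)₃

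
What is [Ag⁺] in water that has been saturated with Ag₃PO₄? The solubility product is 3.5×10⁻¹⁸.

5.7×10⁻⁵ M

Ag₃PO₄(s) ⇌ 3 Ag⁺(aq) + PO₄³⁻(aq)
If s mol/L of Ag₃PO₄ dissolves, [Ag⁺] = 3s and [PO₄³⁻] = s.
Ksp = [Ag⁺]^3[PO₄³⁻] = (3s)^3 · s = 27s^4 = 3.5×10⁻¹⁸
s = 1.9×10⁻⁵ mol L⁻¹
[Ag⁺] = 3s = 5.7×10⁻⁵ mol L⁻¹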